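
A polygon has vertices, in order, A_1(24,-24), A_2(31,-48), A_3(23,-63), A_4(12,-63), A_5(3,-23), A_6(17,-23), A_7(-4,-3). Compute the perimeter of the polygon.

|A_1A_2| = √((7)² + (-24)²) = √625 = 25
|A_2A_3| = √((-8)² + (-15)²) = √289 = 17
|A_3A_4| = √((-11)² + (0)²) = √121 = 11
|A_4A_5| = √((-9)² + (40)²) = √1681 = 41
|A_5A_6| = √((14)² + (0)²) = √196 = 14
|A_6A_7| = √((-21)² + (20)²) = √841 = 29
|A_7A_1| = √((28)² + (-21)²) = √1225 = 35
Perimeter = 25 + 17 + 11 + 41 + 14 + 29 + 35 = 172.

172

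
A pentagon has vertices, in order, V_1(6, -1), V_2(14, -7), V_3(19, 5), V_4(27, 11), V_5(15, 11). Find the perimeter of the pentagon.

|V_1V_2| = √((8)² + (-6)²) = √100 = 10
|V_2V_3| = √((5)² + (12)²) = √169 = 13
|V_3V_4| = √((8)² + (6)²) = √100 = 10
|V_4V_5| = √((-12)² + (0)²) = √144 = 12
|V_5V_1| = √((-9)² + (-12)²) = √225 = 15
Perimeter = 10 + 13 + 10 + 12 + 15 = 60.

60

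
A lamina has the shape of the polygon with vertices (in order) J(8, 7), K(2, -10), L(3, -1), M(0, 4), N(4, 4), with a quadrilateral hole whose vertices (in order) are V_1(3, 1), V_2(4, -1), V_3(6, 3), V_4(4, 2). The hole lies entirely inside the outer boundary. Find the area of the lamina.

Outer boundary:
J→K: (8)(-10) − (2)(7) = -94
K→L: (2)(-1) − (3)(-10) = 28
L→M: (3)(4) − (0)(-1) = 12
M→N: (0)(4) − (4)(4) = -16
N→J: (4)(7) − (8)(4) = -4
Σ = -74
Area = |Σ|/2 = 37.
Hole:
Apply Gauss's area formula: 2A = Σ (x_i·y_{i+1} − x_{i+1}·y_i), indices taken mod 4.
V_1→V_2: (3)(-1) − (4)(1) = -7
V_2→V_3: (4)(3) − (6)(-1) = 18
V_3→V_4: (6)(2) − (4)(3) = 0
V_4→V_1: (4)(1) − (3)(2) = -2
Σ = 9
Area = |Σ|/2 = 4.5.
Net area = 37 − 4.5 = 32.5.

32.5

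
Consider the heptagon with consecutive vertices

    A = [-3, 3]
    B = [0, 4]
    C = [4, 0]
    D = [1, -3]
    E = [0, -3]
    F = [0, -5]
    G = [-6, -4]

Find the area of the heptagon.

51.5

A→B: (-3)(4) − (0)(3) = -12
B→C: (0)(0) − (4)(4) = -16
C→D: (4)(-3) − (1)(0) = -12
D→E: (1)(-3) − (0)(-3) = -3
E→F: (0)(-5) − (0)(-3) = 0
F→G: (0)(-4) − (-6)(-5) = -30
G→A: (-6)(3) − (-3)(-4) = -30
Σ = -103
Area = |Σ|/2 = 51.5.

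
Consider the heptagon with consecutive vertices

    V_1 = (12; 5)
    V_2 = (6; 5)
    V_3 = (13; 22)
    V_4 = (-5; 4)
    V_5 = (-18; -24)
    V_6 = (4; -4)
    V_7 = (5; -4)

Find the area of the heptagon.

Apply the shoelace (surveyor's) formula: 2A = Σ (x_i·y_{i+1} − x_{i+1}·y_i), indices taken mod 7.
Σ = (30) + (67) + (162) + (192) + (168) + (4) + (73) = 696
Area = |Σ|/2 = 348.

348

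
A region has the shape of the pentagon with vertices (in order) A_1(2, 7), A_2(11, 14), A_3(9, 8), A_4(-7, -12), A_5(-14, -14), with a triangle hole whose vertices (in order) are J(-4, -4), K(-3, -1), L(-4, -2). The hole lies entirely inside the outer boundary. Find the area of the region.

Outer boundary:
Cross-terms: -49, -38, -52, -70, -70  ⇒  Σ = -279
Area = |Σ|/2 = 139.5.
Hole:
J→K: (-4)(-1) − (-3)(-4) = -8
K→L: (-3)(-2) − (-4)(-1) = 2
L→J: (-4)(-4) − (-4)(-2) = 8
Σ = 2
Area = |Σ|/2 = 1.
Net area = 139.5 − 1 = 138.5.

138.5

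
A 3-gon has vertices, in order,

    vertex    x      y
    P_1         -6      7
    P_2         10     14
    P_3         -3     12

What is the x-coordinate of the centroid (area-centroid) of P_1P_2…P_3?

1/3

Apply Gauss's area formula. First the cross-terms c_i = x_i·y_{i+1} − x_{i+1}·y_i:
  -154, 162, 51  ⇒  2A = 59, A = 29.5.
Then Σ (x_i + x_{i+1})·c_i = 59, so x̄ = 59 / (6·29.5) = 1/3.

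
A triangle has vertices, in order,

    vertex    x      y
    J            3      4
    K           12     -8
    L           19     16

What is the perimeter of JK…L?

60

|JK| = √((9)² + (-12)²) = √225 = 15
|KL| = √((7)² + (24)²) = √625 = 25
|LJ| = √((-16)² + (-12)²) = √400 = 20
Perimeter = 15 + 25 + 20 = 60.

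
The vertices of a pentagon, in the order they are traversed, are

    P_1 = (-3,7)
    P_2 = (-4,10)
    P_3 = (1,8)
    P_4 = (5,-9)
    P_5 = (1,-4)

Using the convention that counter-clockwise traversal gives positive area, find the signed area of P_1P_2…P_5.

-54.5

P_1→P_2: (-3)(10) − (-4)(7) = -2
P_2→P_3: (-4)(8) − (1)(10) = -42
P_3→P_4: (1)(-9) − (5)(8) = -49
P_4→P_5: (5)(-4) − (1)(-9) = -11
P_5→P_1: (1)(7) − (-3)(-4) = -5
Σ = -109
Signed area = Σ/2 = -54.5 (negative ⇒ clockwise traversal).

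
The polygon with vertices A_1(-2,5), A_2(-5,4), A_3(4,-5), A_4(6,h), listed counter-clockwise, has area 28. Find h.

-5

Write out the shoelace sum; only the two edges meeting at A_4 involve h:
2·Area = [(4·h − 6·(-5)) + (6·5 − (-2)·h)] + 26
       = 6·h + 86 = 56
⇒ h = -5.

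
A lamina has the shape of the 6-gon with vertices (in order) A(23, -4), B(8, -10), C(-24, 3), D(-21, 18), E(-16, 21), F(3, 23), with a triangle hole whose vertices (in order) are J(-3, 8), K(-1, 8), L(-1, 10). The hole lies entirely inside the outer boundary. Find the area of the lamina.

952

Outer boundary:
A→B: (23)(-10) − (8)(-4) = -198
B→C: (8)(3) − (-24)(-10) = -216
C→D: (-24)(18) − (-21)(3) = -369
D→E: (-21)(21) − (-16)(18) = -153
E→F: (-16)(23) − (3)(21) = -431
F→A: (3)(-4) − (23)(23) = -541
Σ = -1908
Area = |Σ|/2 = 954.
Hole:
Apply the shoelace (surveyor's) formula: 2A = Σ (x_i·y_{i+1} − x_{i+1}·y_i), indices taken mod 3.
J→K: (-3)(8) − (-1)(8) = -16
K→L: (-1)(10) − (-1)(8) = -2
L→J: (-1)(8) − (-3)(10) = 22
Σ = 4
Area = |Σ|/2 = 2.
Net area = 954 − 2 = 952.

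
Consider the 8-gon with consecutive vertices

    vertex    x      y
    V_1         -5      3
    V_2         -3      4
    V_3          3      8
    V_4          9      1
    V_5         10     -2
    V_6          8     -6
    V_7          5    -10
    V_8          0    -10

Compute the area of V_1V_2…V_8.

Apply the shoelace formula: 2A = Σ (x_i·y_{i+1} − x_{i+1}·y_i), indices taken mod 8.
Cross-terms: -11, -36, -69, -28, -44, -50, -50, -50  ⇒  Σ = -338
Area = |Σ|/2 = 169.

169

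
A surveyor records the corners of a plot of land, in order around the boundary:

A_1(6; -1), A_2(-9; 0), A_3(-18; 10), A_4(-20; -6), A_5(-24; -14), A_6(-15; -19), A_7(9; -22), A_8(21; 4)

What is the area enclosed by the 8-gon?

772.5

Apply the shoelace formula: 2A = Σ (x_i·y_{i+1} − x_{i+1}·y_i), indices taken mod 8.
Cross-terms: -9, -90, 308, 136, 246, 501, 498, -45  ⇒  Σ = 1545
Area = |Σ|/2 = 772.5.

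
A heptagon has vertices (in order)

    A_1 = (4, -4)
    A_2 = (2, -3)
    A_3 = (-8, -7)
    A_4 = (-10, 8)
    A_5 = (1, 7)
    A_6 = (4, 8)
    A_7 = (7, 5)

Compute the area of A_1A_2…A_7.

179

Cross-terms: -4, -38, -134, -78, -20, -36, -48  ⇒  Σ = -358
Area = |Σ|/2 = 179.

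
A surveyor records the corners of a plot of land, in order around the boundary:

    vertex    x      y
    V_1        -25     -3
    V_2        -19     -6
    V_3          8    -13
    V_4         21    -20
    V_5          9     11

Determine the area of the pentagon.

580

Cross-terms: 93, 295, 113, 411, 248  ⇒  Σ = 1160
Area = |Σ|/2 = 580.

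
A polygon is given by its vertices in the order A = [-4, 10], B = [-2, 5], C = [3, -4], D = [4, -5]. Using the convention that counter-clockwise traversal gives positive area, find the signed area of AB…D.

7

Apply the surveyor's formula: 2A = Σ (x_i·y_{i+1} − x_{i+1}·y_i), indices taken mod 4.
Cross-terms: 0, -7, 1, 20  ⇒  Σ = 14
Signed area = Σ/2 = 7 (positive ⇒ counter-clockwise traversal).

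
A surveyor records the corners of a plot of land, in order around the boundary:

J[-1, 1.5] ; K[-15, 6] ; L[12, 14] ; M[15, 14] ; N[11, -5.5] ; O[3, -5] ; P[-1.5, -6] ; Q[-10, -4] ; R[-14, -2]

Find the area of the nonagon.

360.5

Apply Gauss's area formula: 2A = Σ (x_i·y_{i+1} − x_{i+1}·y_i), indices taken mod 9.
Σ = (16.5) + (-282) + (-42) + (-236.5) + (-38.5) + (-25.5) + (-54) + (-36) + (-23) = -721
Area = |Σ|/2 = 360.5.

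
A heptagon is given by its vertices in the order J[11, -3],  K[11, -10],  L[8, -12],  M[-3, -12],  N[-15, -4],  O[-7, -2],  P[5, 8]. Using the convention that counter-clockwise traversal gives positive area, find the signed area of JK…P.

Cross-terms: -77, -52, -132, -168, 2, -46, -103  ⇒  Σ = -576
Signed area = Σ/2 = -288 (negative ⇒ clockwise traversal).

-288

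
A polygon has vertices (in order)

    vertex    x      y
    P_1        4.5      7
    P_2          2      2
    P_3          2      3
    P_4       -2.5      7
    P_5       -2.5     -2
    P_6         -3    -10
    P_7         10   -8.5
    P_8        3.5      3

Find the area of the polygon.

Σ = (-5) + (2) + (21.5) + (22.5) + (19) + (125.5) + (59.75) + (11) = 256.25
Area = |Σ|/2 = 128.125.

128.125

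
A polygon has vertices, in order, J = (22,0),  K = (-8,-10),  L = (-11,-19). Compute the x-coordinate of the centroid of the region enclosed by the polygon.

1

Apply the surveyor's formula. First the cross-terms c_i = x_i·y_{i+1} − x_{i+1}·y_i:
  -220, 42, 418  ⇒  2A = 240, A = 120.
Then Σ (x_i + x_{i+1})·c_i = 720, so x̄ = 720 / (6·120) = 1.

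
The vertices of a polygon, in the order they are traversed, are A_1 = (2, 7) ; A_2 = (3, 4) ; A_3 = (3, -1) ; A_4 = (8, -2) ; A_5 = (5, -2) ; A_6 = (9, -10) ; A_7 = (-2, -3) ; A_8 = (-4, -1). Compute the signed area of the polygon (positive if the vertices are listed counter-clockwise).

Apply the shoelace (surveyor's) formula: 2A = Σ (x_i·y_{i+1} − x_{i+1}·y_i), indices taken mod 8.
Σ = (-13) + (-15) + (2) + (-6) + (-32) + (-47) + (-10) + (-26) = -147
Signed area = Σ/2 = -73.5 (negative ⇒ clockwise traversal).

-73.5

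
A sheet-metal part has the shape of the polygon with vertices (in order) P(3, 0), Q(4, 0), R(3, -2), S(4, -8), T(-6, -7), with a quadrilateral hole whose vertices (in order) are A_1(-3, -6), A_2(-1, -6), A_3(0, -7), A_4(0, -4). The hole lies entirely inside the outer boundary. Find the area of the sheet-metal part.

Outer boundary:
Apply the shoelace formula: 2A = Σ (x_i·y_{i+1} − x_{i+1}·y_i), indices taken mod 5.
P→Q: (3)(0) − (4)(0) = 0
Q→R: (4)(-2) − (3)(0) = -8
R→S: (3)(-8) − (4)(-2) = -16
S→T: (4)(-7) − (-6)(-8) = -76
T→P: (-6)(0) − (3)(-7) = 21
Σ = -79
Area = |Σ|/2 = 39.5.
Hole:
A_1→A_2: (-3)(-6) − (-1)(-6) = 12
A_2→A_3: (-1)(-7) − (0)(-6) = 7
A_3→A_4: (0)(-4) − (0)(-7) = 0
A_4→A_1: (0)(-6) − (-3)(-4) = -12
Σ = 7
Area = |Σ|/2 = 3.5.
Net area = 39.5 − 3.5 = 36.

36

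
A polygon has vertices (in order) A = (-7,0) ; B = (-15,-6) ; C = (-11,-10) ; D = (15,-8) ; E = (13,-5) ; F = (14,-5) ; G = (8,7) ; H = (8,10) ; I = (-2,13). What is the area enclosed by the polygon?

387.5

Apply the shoelace formula: 2A = Σ (x_i·y_{i+1} − x_{i+1}·y_i), indices taken mod 9.
Σ = (42) + (84) + (238) + (29) + (5) + (138) + (24) + (124) + (91) = 775
Area = |Σ|/2 = 387.5.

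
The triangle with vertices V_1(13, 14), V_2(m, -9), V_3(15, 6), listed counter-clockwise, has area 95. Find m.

-5

The doubled signed area Σ (x_i y_{i+1} − x_{i+1} y_i) is linear in m.
With m=0 it equals 150; the coefficient of m is -8 (from the two edges through V_2).
So -8·m + 150 = 2·95 = 190 ⇒ m = -5.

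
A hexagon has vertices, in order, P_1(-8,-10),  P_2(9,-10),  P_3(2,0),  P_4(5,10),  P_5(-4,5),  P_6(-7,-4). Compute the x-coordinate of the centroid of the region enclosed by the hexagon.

Apply the shoelace formula. First the cross-terms c_i = x_i·y_{i+1} − x_{i+1}·y_i:
  170, 20, 20, 65, 51, 38  ⇒  2A = 364, A = 182.
Then Σ (x_i + x_{i+1})·c_i = -536, so x̄ = -536 / (6·182) = -134/273.

-134/273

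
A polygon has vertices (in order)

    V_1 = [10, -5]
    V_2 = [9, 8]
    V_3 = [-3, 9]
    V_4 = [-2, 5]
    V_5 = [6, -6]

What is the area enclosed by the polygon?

122.5

Apply the surveyor's formula: 2A = Σ (x_i·y_{i+1} − x_{i+1}·y_i), indices taken mod 5.
Cross-terms: 125, 105, 3, -18, 30  ⇒  Σ = 245
Area = |Σ|/2 = 122.5.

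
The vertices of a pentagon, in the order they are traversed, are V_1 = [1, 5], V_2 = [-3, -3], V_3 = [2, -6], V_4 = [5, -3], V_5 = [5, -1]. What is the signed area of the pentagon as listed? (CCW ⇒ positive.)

Apply the shoelace formula: 2A = Σ (x_i·y_{i+1} − x_{i+1}·y_i), indices taken mod 5.
V_1→V_2: (1)(-3) − (-3)(5) = 12
V_2→V_3: (-3)(-6) − (2)(-3) = 24
V_3→V_4: (2)(-3) − (5)(-6) = 24
V_4→V_5: (5)(-1) − (5)(-3) = 10
V_5→V_1: (5)(5) − (1)(-1) = 26
Σ = 96
Signed area = Σ/2 = 48 (positive ⇒ counter-clockwise traversal).

48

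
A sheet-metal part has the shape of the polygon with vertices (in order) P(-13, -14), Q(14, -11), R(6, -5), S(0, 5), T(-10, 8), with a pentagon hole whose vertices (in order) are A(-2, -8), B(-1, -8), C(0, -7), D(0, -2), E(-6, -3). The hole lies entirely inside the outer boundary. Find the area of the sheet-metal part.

307

Outer boundary:
Σ = (339) + (-4) + (30) + (50) + (244) = 659
Area = |Σ|/2 = 329.5.
Hole:
Cross-terms: 8, 7, 0, -12, 42  ⇒  Σ = 45
Area = |Σ|/2 = 22.5.
Net area = 329.5 − 22.5 = 307.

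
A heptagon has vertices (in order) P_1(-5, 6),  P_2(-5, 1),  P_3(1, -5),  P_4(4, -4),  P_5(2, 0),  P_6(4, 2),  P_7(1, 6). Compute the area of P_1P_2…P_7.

67.5

Apply the shoelace (surveyor's) formula: 2A = Σ (x_i·y_{i+1} − x_{i+1}·y_i), indices taken mod 7.
Cross-terms: 25, 24, 16, 8, 4, 22, 36  ⇒  Σ = 135
Area = |Σ|/2 = 67.5.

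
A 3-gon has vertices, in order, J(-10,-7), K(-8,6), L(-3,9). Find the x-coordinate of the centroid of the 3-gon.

-7

Apply the surveyor's formula. First the cross-terms c_i = x_i·y_{i+1} − x_{i+1}·y_i:
  -116, -54, 111  ⇒  2A = -59, A = -29.5.
Then Σ (x_i + x_{i+1})·c_i = 1239, so x̄ = 1239 / (6·(-29.5)) = -7.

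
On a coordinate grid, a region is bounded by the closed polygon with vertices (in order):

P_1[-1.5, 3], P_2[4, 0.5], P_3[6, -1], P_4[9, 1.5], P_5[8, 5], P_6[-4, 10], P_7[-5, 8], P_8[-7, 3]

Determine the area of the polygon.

Apply the shoelace formula: 2A = Σ (x_i·y_{i+1} − x_{i+1}·y_i), indices taken mod 8.
Cross-terms: -12.75, -7, 18, 33, 100, 18, 41, -16.5  ⇒  Σ = 173.75
Area = |Σ|/2 = 86.875.

86.875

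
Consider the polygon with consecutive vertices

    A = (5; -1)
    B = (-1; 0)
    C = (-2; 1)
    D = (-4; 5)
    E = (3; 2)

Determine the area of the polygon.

22

Apply the shoelace formula: 2A = Σ (x_i·y_{i+1} − x_{i+1}·y_i), indices taken mod 5.
A→B: (5)(0) − (-1)(-1) = -1
B→C: (-1)(1) − (-2)(0) = -1
C→D: (-2)(5) − (-4)(1) = -6
D→E: (-4)(2) − (3)(5) = -23
E→A: (3)(-1) − (5)(2) = -13
Σ = -44
Area = |Σ|/2 = 22.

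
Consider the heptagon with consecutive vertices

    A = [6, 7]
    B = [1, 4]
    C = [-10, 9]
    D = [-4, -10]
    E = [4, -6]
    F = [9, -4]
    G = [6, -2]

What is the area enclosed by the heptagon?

Apply Gauss's area formula: 2A = Σ (x_i·y_{i+1} − x_{i+1}·y_i), indices taken mod 7.
Σ = (17) + (49) + (136) + (64) + (38) + (6) + (54) = 364
Area = |Σ|/2 = 182.

182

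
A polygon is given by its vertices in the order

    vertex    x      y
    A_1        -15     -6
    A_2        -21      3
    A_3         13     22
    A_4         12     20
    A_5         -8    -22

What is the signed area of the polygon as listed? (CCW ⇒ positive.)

-531

A_1→A_2: (-15)(3) − (-21)(-6) = -171
A_2→A_3: (-21)(22) − (13)(3) = -501
A_3→A_4: (13)(20) − (12)(22) = -4
A_4→A_5: (12)(-22) − (-8)(20) = -104
A_5→A_1: (-8)(-6) − (-15)(-22) = -282
Σ = -1062
Signed area = Σ/2 = -531 (negative ⇒ clockwise traversal).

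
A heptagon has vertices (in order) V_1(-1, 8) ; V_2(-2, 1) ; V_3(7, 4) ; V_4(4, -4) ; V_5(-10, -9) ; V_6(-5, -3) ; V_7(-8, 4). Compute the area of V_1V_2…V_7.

119.5

Apply the shoelace formula: 2A = Σ (x_i·y_{i+1} − x_{i+1}·y_i), indices taken mod 7.
V_1→V_2: (-1)(1) − (-2)(8) = 15
V_2→V_3: (-2)(4) − (7)(1) = -15
V_3→V_4: (7)(-4) − (4)(4) = -44
V_4→V_5: (4)(-9) − (-10)(-4) = -76
V_5→V_6: (-10)(-3) − (-5)(-9) = -15
V_6→V_7: (-5)(4) − (-8)(-3) = -44
V_7→V_1: (-8)(8) − (-1)(4) = -60
Σ = -239
Area = |Σ|/2 = 119.5.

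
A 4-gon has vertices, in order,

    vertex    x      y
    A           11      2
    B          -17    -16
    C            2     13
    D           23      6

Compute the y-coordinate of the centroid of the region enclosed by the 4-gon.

Apply the shoelace formula. First the cross-terms c_i = x_i·y_{i+1} − x_{i+1}·y_i:
  -142, -189, -287, -20  ⇒  2A = -638, A = -319.
Then Σ (y_i + y_{i+1})·c_i = -3058, so ȳ = -3058 / (6·(-319)) = 139/87.

139/87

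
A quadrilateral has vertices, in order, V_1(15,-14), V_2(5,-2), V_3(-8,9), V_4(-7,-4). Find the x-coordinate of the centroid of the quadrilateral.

Apply the shoelace formula. First the cross-terms c_i = x_i·y_{i+1} − x_{i+1}·y_i:
  40, 29, 95, 158  ⇒  2A = 322, A = 161.
Then Σ (x_i + x_{i+1})·c_i = 552, so x̄ = 552 / (6·161) = 4/7.

4/7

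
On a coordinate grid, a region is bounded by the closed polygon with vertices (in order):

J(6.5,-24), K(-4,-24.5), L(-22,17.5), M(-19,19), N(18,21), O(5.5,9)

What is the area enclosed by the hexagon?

917.375

Apply the surveyor's formula: 2A = Σ (x_i·y_{i+1} − x_{i+1}·y_i), indices taken mod 6.
Σ = (-255.25) + (-609) + (-85.5) + (-741) + (46.5) + (-190.5) = -1834.75
Area = |Σ|/2 = 917.375.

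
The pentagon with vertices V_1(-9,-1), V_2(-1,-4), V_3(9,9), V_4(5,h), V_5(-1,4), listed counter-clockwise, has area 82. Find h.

Write out the shoelace sum; only the two edges meeting at V_4 involve h:
2·Area = [(9·h − 5·9) + (5·4 − (-1)·h)] + 99
       = 10·h + 74 = 164
⇒ h = 9.

9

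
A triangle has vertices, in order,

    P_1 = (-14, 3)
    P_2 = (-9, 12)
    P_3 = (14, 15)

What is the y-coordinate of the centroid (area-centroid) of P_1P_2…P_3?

Apply the shoelace (surveyor's) formula. First the cross-terms c_i = x_i·y_{i+1} − x_{i+1}·y_i:
  -141, -303, 252  ⇒  2A = -192, A = -96.
Then Σ (y_i + y_{i+1})·c_i = -5760, so ȳ = -5760 / (6·(-96)) = 10.

10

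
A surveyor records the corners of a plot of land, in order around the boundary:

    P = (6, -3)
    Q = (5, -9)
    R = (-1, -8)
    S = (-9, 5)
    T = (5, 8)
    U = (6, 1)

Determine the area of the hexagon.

164.5

Σ = (-39) + (-49) + (-77) + (-97) + (-43) + (-24) = -329
Area = |Σ|/2 = 164.5.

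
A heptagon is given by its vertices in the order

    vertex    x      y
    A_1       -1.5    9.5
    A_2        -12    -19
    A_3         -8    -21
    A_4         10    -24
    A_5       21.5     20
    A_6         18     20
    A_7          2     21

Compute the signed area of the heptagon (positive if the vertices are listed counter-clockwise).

909.5

Apply the surveyor's formula: 2A = Σ (x_i·y_{i+1} − x_{i+1}·y_i), indices taken mod 7.
Cross-terms: 142.5, 100, 402, 716, 70, 338, 50.5  ⇒  Σ = 1819
Signed area = Σ/2 = 909.5 (positive ⇒ counter-clockwise traversal).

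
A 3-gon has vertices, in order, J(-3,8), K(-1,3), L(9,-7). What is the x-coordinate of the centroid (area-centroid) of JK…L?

5/3

Apply the shoelace (surveyor's) formula. First the cross-terms c_i = x_i·y_{i+1} − x_{i+1}·y_i:
  -1, -20, 51  ⇒  2A = 30, A = 15.
Then Σ (x_i + x_{i+1})·c_i = 150, so x̄ = 150 / (6·15) = 5/3.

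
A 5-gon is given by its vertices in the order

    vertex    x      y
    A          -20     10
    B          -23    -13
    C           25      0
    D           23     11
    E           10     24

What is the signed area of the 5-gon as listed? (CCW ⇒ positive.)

1056

Σ = (490) + (325) + (275) + (442) + (580) = 2112
Signed area = Σ/2 = 1056 (positive ⇒ counter-clockwise traversal).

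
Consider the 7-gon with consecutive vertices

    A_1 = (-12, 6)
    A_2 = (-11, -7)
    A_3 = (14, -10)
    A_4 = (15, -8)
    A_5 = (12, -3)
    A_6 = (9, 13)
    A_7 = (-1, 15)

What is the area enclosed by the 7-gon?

Apply Gauss's area formula: 2A = Σ (x_i·y_{i+1} − x_{i+1}·y_i), indices taken mod 7.
Σ = (150) + (208) + (38) + (51) + (183) + (148) + (174) = 952
Area = |Σ|/2 = 476.

476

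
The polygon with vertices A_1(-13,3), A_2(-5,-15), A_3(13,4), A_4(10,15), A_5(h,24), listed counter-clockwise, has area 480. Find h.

11

Write out the shoelace sum; only the two edges meeting at A_5 involve h:
2·Area = [(10·24 − h·15) + (h·3 − (-13)·24)] + 540
       = -12·h + 1092 = 960
⇒ h = 11.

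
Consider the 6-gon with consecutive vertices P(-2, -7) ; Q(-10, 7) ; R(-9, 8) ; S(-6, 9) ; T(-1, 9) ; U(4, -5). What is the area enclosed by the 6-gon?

Apply the surveyor's formula: 2A = Σ (x_i·y_{i+1} − x_{i+1}·y_i), indices taken mod 6.
P→Q: (-2)(7) − (-10)(-7) = -84
Q→R: (-10)(8) − (-9)(7) = -17
R→S: (-9)(9) − (-6)(8) = -33
S→T: (-6)(9) − (-1)(9) = -45
T→U: (-1)(-5) − (4)(9) = -31
U→P: (4)(-7) − (-2)(-5) = -38
Σ = -248
Area = |Σ|/2 = 124.

124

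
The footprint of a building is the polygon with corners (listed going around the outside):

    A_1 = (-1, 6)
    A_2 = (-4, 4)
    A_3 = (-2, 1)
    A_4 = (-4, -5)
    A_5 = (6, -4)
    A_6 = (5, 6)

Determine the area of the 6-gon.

Σ = (20) + (4) + (14) + (46) + (56) + (36) = 176
Area = |Σ|/2 = 88.

88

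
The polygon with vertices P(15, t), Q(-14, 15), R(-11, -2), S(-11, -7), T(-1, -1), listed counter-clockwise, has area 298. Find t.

Write out the shoelace sum; only the two edges meeting at P involve t:
2·Area = [((-1)·t − 15·(-1)) + (15·15 − (-14)·t)] + 252
       = 13·t + 492 = 596
⇒ t = 8.

8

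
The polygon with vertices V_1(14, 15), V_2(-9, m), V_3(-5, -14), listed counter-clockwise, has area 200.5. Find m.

1

The doubled signed area Σ (x_i y_{i+1} − x_{i+1} y_i) is linear in m.
With m=0 it equals 382; the coefficient of m is 19 (from the two edges through V_2).
So 19·m + 382 = 2·200.5 = 401 ⇒ m = 1.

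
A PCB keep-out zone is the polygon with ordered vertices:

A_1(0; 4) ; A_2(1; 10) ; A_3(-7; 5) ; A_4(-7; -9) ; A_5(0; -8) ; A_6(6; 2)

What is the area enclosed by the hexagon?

Σ = (-4) + (75) + (98) + (56) + (48) + (24) = 297
Area = |Σ|/2 = 148.5.

148.5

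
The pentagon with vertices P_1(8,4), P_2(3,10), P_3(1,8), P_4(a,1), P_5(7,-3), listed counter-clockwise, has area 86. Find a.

-4

Write out the shoelace sum; only the two edges meeting at P_4 involve a:
2·Area = [(1·1 − a·8) + (a·(-3) − 7·1)] + 134
       = -11·a + 128 = 172
⇒ a = -4.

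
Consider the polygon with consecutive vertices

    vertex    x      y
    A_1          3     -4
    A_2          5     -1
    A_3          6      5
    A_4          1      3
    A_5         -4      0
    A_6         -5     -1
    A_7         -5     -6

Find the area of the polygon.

70

Apply the shoelace formula: 2A = Σ (x_i·y_{i+1} − x_{i+1}·y_i), indices taken mod 7.
A_1→A_2: (3)(-1) − (5)(-4) = 17
A_2→A_3: (5)(5) − (6)(-1) = 31
A_3→A_4: (6)(3) − (1)(5) = 13
A_4→A_5: (1)(0) − (-4)(3) = 12
A_5→A_6: (-4)(-1) − (-5)(0) = 4
A_6→A_7: (-5)(-6) − (-5)(-1) = 25
A_7→A_1: (-5)(-4) − (3)(-6) = 38
Σ = 140
Area = |Σ|/2 = 70.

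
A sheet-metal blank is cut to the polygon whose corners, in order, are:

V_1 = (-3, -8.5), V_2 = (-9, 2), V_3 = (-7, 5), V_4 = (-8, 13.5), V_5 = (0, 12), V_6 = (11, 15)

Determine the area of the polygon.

222.25

Apply the shoelace formula: 2A = Σ (x_i·y_{i+1} − x_{i+1}·y_i), indices taken mod 6.
V_1→V_2: (-3)(2) − (-9)(-8.5) = -82.5
V_2→V_3: (-9)(5) − (-7)(2) = -31
V_3→V_4: (-7)(13.5) − (-8)(5) = -54.5
V_4→V_5: (-8)(12) − (0)(13.5) = -96
V_5→V_6: (0)(15) − (11)(12) = -132
V_6→V_1: (11)(-8.5) − (-3)(15) = -48.5
Σ = -444.5
Area = |Σ|/2 = 222.25.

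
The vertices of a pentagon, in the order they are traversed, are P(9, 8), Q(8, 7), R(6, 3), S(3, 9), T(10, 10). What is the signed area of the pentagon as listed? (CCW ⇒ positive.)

Σ = (-1) + (-18) + (45) + (-60) + (-10) = -44
Signed area = Σ/2 = -22 (negative ⇒ clockwise traversal).

-22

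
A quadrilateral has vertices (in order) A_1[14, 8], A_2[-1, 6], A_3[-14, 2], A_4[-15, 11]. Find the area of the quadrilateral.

Apply the shoelace formula: 2A = Σ (x_i·y_{i+1} − x_{i+1}·y_i), indices taken mod 4.
Σ = (92) + (82) + (-124) + (-274) = -224
Area = |Σ|/2 = 112.

112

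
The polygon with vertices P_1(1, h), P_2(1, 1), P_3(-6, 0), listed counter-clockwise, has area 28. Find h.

Write out the shoelace sum; only the two edges meeting at P_1 involve h:
2·Area = [((-6)·h − 1·0) + (1·1 − 1·h)] + 6
       = -7·h + 7 = 56
⇒ h = -7.

-7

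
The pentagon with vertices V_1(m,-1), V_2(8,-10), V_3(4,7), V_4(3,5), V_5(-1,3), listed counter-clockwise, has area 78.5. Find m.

The doubled signed area Σ (x_i y_{i+1} − x_{i+1} y_i) is linear in m.
With m=0 it equals 118; the coefficient of m is -13 (from the two edges through V_1).
So -13·m + 118 = 2·78.5 = 157 ⇒ m = -3.

-3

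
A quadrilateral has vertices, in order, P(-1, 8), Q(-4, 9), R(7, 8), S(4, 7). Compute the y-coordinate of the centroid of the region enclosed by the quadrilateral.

Apply the surveyor's formula. First the cross-terms c_i = x_i·y_{i+1} − x_{i+1}·y_i:
  23, -95, 17, 39  ⇒  2A = -16, A = -8.
Then Σ (y_i + y_{i+1})·c_i = -384, so ȳ = -384 / (6·(-8)) = 8.

8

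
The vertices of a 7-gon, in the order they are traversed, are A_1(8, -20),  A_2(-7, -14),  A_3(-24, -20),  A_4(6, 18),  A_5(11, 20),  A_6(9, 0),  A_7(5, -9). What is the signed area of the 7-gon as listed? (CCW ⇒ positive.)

Apply the shoelace (surveyor's) formula: 2A = Σ (x_i·y_{i+1} − x_{i+1}·y_i), indices taken mod 7.
Σ = (-252) + (-196) + (-312) + (-78) + (-180) + (-81) + (-28) = -1127
Signed area = Σ/2 = -563.5 (negative ⇒ clockwise traversal).

-563.5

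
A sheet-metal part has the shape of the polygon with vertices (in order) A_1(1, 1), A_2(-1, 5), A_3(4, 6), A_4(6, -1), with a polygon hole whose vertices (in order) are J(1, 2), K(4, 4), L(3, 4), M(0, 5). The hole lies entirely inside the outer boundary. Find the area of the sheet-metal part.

21.5

Outer boundary:
Apply the shoelace formula: 2A = Σ (x_i·y_{i+1} − x_{i+1}·y_i), indices taken mod 4.
Σ = (6) + (-26) + (-40) + (7) = -53
Area = |Σ|/2 = 26.5.
Hole:
Σ = (-4) + (4) + (15) + (-5) = 10
Area = |Σ|/2 = 5.
Net area = 26.5 − 5 = 21.5.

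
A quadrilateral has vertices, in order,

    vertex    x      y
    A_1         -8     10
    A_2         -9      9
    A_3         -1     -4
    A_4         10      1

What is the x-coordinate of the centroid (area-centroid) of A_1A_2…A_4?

Apply the shoelace formula. First the cross-terms c_i = x_i·y_{i+1} − x_{i+1}·y_i:
  18, 45, 39, 108  ⇒  2A = 210, A = 105.
Then Σ (x_i + x_{i+1})·c_i = -189, so x̄ = -189 / (6·105) = -0.3.

-0.3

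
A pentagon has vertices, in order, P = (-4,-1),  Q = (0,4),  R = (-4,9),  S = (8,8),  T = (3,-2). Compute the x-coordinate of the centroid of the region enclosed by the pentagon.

Apply the shoelace formula. First the cross-terms c_i = x_i·y_{i+1} − x_{i+1}·y_i:
  -16, 16, -104, -40, -11  ⇒  2A = -155, A = -77.5.
Then Σ (x_i + x_{i+1})·c_i = -845, so x̄ = -845 / (6·(-77.5)) = 169/93.

169/93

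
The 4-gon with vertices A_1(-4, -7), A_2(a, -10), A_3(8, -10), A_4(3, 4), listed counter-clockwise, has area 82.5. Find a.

Write out the shoelace sum; only the two edges meeting at A_2 involve a:
2·Area = [((-4)·(-10) − a·(-7)) + (a·(-10) − 8·(-10))] + 57
       = -3·a + 177 = 165
⇒ a = 4.

4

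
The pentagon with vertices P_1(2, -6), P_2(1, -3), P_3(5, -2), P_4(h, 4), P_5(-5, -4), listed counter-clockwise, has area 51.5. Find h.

-6

Write out the shoelace sum; only the two edges meeting at P_4 involve h:
2·Area = [(5·4 − h·(-2)) + (h·(-4) − (-5)·4)] + 51
       = -2·h + 91 = 103
⇒ h = -6.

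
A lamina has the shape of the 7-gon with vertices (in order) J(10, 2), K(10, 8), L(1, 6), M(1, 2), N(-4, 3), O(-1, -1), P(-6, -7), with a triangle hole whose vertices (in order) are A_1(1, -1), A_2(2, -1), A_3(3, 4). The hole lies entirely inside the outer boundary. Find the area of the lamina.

Outer boundary:
Cross-terms: 60, 52, -4, 11, 7, 1, 58  ⇒  Σ = 185
Area = |Σ|/2 = 92.5.
Hole:
Apply Gauss's area formula: 2A = Σ (x_i·y_{i+1} − x_{i+1}·y_i), indices taken mod 3.
Σ = (1) + (11) + (-7) = 5
Area = |Σ|/2 = 2.5.
Net area = 92.5 − 2.5 = 90.

90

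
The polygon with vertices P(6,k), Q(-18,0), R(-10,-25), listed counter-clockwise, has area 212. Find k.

Write out the shoelace sum; only the two edges meeting at P involve k:
2·Area = [((-10)·k − 6·(-25)) + (6·0 − (-18)·k)] + 450
       = 8·k + 600 = 424
⇒ k = -22.

-22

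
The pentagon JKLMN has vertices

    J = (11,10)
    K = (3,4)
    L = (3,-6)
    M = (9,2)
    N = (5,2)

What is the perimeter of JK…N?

44

|JK| = √((-8)² + (-6)²) = √100 = 10
|KL| = √((0)² + (-10)²) = √100 = 10
|LM| = √((6)² + (8)²) = √100 = 10
|MN| = √((-4)² + (0)²) = √16 = 4
|NJ| = √((6)² + (8)²) = √100 = 10
Perimeter = 10 + 10 + 10 + 4 + 10 = 44.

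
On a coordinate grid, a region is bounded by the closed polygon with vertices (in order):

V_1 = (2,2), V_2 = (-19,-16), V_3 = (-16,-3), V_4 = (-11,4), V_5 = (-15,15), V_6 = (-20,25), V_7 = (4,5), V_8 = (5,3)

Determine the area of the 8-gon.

339.5

Cross-terms: 6, -199, -97, -105, -75, -200, -13, 4  ⇒  Σ = -679
Area = |Σ|/2 = 339.5.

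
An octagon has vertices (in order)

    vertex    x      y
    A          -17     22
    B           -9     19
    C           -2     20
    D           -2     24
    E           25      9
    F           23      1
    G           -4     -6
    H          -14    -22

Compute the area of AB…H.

Apply the shoelace (surveyor's) formula: 2A = Σ (x_i·y_{i+1} − x_{i+1}·y_i), indices taken mod 8.
Cross-terms: -125, -142, -8, -618, -182, -134, 4, -682  ⇒  Σ = -1887
Area = |Σ|/2 = 943.5.

943.5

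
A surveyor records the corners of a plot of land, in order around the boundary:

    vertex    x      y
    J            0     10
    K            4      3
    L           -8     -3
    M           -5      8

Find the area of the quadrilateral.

Cross-terms: -40, 12, -79, -50  ⇒  Σ = -157
Area = |Σ|/2 = 78.5.

78.5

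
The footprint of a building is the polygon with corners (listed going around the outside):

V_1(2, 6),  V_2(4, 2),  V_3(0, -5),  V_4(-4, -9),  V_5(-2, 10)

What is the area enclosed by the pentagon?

75

Apply the shoelace formula: 2A = Σ (x_i·y_{i+1} − x_{i+1}·y_i), indices taken mod 5.
Σ = (-20) + (-20) + (-20) + (-58) + (-32) = -150
Area = |Σ|/2 = 75.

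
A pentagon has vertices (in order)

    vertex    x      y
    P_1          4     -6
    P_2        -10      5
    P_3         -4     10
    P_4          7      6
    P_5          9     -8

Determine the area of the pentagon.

173

Apply Gauss's area formula: 2A = Σ (x_i·y_{i+1} − x_{i+1}·y_i), indices taken mod 5.
P_1→P_2: (4)(5) − (-10)(-6) = -40
P_2→P_3: (-10)(10) − (-4)(5) = -80
P_3→P_4: (-4)(6) − (7)(10) = -94
P_4→P_5: (7)(-8) − (9)(6) = -110
P_5→P_1: (9)(-6) − (4)(-8) = -22
Σ = -346
Area = |Σ|/2 = 173.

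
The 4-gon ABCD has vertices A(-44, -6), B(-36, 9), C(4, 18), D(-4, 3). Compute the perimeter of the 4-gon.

116

|AB| = √((8)² + (15)²) = √289 = 17
|BC| = √((40)² + (9)²) = √1681 = 41
|CD| = √((-8)² + (-15)²) = √289 = 17
|DA| = √((-40)² + (-9)²) = √1681 = 41
Perimeter = 17 + 41 + 17 + 41 = 116.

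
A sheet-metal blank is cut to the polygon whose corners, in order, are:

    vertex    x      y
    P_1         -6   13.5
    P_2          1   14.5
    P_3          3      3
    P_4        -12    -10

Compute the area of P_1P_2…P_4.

178.5

P_1→P_2: (-6)(14.5) − (1)(13.5) = -100.5
P_2→P_3: (1)(3) − (3)(14.5) = -40.5
P_3→P_4: (3)(-10) − (-12)(3) = 6
P_4→P_1: (-12)(13.5) − (-6)(-10) = -222
Σ = -357
Area = |Σ|/2 = 178.5.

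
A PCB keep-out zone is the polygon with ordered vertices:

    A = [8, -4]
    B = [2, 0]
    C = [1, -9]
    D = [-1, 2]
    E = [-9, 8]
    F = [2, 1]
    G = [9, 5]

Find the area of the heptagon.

53.5

Σ = (8) + (-18) + (-7) + (10) + (-25) + (1) + (-76) = -107
Area = |Σ|/2 = 53.5.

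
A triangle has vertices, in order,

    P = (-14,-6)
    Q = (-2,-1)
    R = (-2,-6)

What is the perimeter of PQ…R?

30

|PQ| = √((12)² + (5)²) = √169 = 13
|QR| = √((0)² + (-5)²) = √25 = 5
|RP| = √((-12)² + (0)²) = √144 = 12
Perimeter = 13 + 5 + 12 = 30.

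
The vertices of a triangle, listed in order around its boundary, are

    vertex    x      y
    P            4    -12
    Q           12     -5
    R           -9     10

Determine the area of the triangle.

133.5

P→Q: (4)(-5) − (12)(-12) = 124
Q→R: (12)(10) − (-9)(-5) = 75
R→P: (-9)(-12) − (4)(10) = 68
Σ = 267
Area = |Σ|/2 = 133.5.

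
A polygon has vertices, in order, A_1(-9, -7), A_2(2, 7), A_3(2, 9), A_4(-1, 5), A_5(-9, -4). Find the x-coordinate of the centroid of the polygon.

Apply Gauss's area formula. First the cross-terms c_i = x_i·y_{i+1} − x_{i+1}·y_i:
  -49, 4, 19, 49, 27  ⇒  2A = 50, A = 25.
Then Σ (x_i + x_{i+1})·c_i = -598, so x̄ = -598 / (6·25) = -299/75.

-299/75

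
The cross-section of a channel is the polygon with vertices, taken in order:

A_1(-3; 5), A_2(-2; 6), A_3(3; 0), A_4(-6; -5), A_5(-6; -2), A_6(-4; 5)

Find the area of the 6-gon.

Apply the shoelace formula: 2A = Σ (x_i·y_{i+1} − x_{i+1}·y_i), indices taken mod 6.
A_1→A_2: (-3)(6) − (-2)(5) = -8
A_2→A_3: (-2)(0) − (3)(6) = -18
A_3→A_4: (3)(-5) − (-6)(0) = -15
A_4→A_5: (-6)(-2) − (-6)(-5) = -18
A_5→A_6: (-6)(5) − (-4)(-2) = -38
A_6→A_1: (-4)(5) − (-3)(5) = -5
Σ = -102
Area = |Σ|/2 = 51.

51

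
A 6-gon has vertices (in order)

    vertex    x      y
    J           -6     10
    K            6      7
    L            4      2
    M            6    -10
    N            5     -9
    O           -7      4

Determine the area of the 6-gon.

J→K: (-6)(7) − (6)(10) = -102
K→L: (6)(2) − (4)(7) = -16
L→M: (4)(-10) − (6)(2) = -52
M→N: (6)(-9) − (5)(-10) = -4
N→O: (5)(4) − (-7)(-9) = -43
O→J: (-7)(10) − (-6)(4) = -46
Σ = -263
Area = |Σ|/2 = 131.5.

131.5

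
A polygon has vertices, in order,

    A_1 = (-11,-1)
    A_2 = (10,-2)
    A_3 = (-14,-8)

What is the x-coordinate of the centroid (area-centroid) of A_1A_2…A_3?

Apply Gauss's area formula. First the cross-terms c_i = x_i·y_{i+1} − x_{i+1}·y_i:
  32, -108, -74  ⇒  2A = -150, A = -75.
Then Σ (x_i + x_{i+1})·c_i = 2250, so x̄ = 2250 / (6·(-75)) = -5.

-5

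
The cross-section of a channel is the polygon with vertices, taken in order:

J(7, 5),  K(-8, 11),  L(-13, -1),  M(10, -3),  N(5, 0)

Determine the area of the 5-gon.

Apply the shoelace (surveyor's) formula: 2A = Σ (x_i·y_{i+1} − x_{i+1}·y_i), indices taken mod 5.
Σ = (117) + (151) + (49) + (15) + (25) = 357
Area = |Σ|/2 = 178.5.

178.5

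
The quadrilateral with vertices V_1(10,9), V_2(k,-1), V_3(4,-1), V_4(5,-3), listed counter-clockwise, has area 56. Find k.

Write out the shoelace sum; only the two edges meeting at V_2 involve k:
2·Area = [(10·(-1) − k·9) + (k·(-1) − 4·(-1))] + 68
       = -10·k + 62 = 112
⇒ k = -5.

-5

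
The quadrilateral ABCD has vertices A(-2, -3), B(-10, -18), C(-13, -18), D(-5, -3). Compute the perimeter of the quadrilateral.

|AB| = √((-8)² + (-15)²) = √289 = 17
|BC| = √((-3)² + (0)²) = √9 = 3
|CD| = √((8)² + (15)²) = √289 = 17
|DA| = √((3)² + (0)²) = √9 = 3
Perimeter = 17 + 3 + 17 + 3 = 40.

40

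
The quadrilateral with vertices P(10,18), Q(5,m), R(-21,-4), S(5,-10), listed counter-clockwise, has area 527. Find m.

Write out the shoelace sum; only the two edges meeting at Q involve m:
2·Area = [(10·m − 5·18) + (5·(-4) − (-21)·m)] + 420
       = 31·m + 310 = 1054
⇒ m = 24.

24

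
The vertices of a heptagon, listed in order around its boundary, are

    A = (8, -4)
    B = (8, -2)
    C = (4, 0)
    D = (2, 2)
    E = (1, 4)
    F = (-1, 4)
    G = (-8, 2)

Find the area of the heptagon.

Σ = (16) + (8) + (8) + (6) + (8) + (30) + (16) = 92
Area = |Σ|/2 = 46.

46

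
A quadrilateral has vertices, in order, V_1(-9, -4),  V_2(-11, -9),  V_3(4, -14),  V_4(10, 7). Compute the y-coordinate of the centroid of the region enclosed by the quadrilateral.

Apply the shoelace formula. First the cross-terms c_i = x_i·y_{i+1} − x_{i+1}·y_i:
  37, 190, 168, 23  ⇒  2A = 418, A = 209.
Then Σ (y_i + y_{i+1})·c_i = -5958, so ȳ = -5958 / (6·209) = -993/209.

-993/209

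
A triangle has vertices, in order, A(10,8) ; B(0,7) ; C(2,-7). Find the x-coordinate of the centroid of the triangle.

Apply the shoelace formula. First the cross-terms c_i = x_i·y_{i+1} − x_{i+1}·y_i:
  70, -14, 86  ⇒  2A = 142, A = 71.
Then Σ (x_i + x_{i+1})·c_i = 1704, so x̄ = 1704 / (6·71) = 4.

4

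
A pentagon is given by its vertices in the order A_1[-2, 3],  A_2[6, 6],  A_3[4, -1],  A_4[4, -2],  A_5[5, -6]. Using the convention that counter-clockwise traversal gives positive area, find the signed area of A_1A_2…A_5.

-37.5

Cross-terms: -30, -30, -4, -14, 3  ⇒  Σ = -75
Signed area = Σ/2 = -37.5 (negative ⇒ clockwise traversal).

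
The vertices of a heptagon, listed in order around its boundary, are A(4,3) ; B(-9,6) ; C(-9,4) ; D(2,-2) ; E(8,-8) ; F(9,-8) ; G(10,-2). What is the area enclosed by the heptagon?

93.5

Apply the surveyor's formula: 2A = Σ (x_i·y_{i+1} − x_{i+1}·y_i), indices taken mod 7.
Σ = (51) + (18) + (10) + (0) + (8) + (62) + (38) = 187
Area = |Σ|/2 = 93.5.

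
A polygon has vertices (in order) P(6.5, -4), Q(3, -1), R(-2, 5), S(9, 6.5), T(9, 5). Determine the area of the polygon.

60.75

Apply the surveyor's formula: 2A = Σ (x_i·y_{i+1} − x_{i+1}·y_i), indices taken mod 5.
Σ = (5.5) + (13) + (-58) + (-13.5) + (-68.5) = -121.5
Area = |Σ|/2 = 60.75.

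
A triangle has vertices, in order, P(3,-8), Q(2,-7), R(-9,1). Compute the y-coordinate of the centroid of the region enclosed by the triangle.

Apply the shoelace (surveyor's) formula. First the cross-terms c_i = x_i·y_{i+1} − x_{i+1}·y_i:
  -5, -61, 69  ⇒  2A = 3, A = 1.5.
Then Σ (y_i + y_{i+1})·c_i = -42, so ȳ = -42 / (6·1.5) = -14/3.

-14/3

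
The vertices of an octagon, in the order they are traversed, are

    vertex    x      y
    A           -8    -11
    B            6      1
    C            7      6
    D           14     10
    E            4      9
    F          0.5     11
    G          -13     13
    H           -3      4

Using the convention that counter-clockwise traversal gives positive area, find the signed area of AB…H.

Apply the surveyor's formula: 2A = Σ (x_i·y_{i+1} − x_{i+1}·y_i), indices taken mod 8.
Σ = (58) + (29) + (-14) + (86) + (39.5) + (149.5) + (-13) + (65) = 400
Signed area = Σ/2 = 200 (positive ⇒ counter-clockwise traversal).

200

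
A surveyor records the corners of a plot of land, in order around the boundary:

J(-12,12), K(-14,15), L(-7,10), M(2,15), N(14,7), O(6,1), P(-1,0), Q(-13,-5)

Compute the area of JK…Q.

303

Σ = (-12) + (-35) + (-125) + (-196) + (-28) + (1) + (5) + (-216) = -606
Area = |Σ|/2 = 303.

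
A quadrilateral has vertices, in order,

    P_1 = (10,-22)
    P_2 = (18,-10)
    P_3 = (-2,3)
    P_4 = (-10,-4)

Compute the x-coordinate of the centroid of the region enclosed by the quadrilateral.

698/157

Apply the shoelace formula. First the cross-terms c_i = x_i·y_{i+1} − x_{i+1}·y_i:
  296, 34, 38, 260  ⇒  2A = 628, A = 314.
Then Σ (x_i + x_{i+1})·c_i = 8376, so x̄ = 8376 / (6·314) = 698/157.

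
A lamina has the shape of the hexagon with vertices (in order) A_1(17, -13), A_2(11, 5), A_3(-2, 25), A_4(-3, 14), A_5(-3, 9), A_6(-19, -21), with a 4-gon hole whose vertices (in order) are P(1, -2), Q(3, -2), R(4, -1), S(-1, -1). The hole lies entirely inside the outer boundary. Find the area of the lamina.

Outer boundary:
A_1→A_2: (17)(5) − (11)(-13) = 228
A_2→A_3: (11)(25) − (-2)(5) = 285
A_3→A_4: (-2)(14) − (-3)(25) = 47
A_4→A_5: (-3)(9) − (-3)(14) = 15
A_5→A_6: (-3)(-21) − (-19)(9) = 234
A_6→A_1: (-19)(-13) − (17)(-21) = 604
Σ = 1413
Area = |Σ|/2 = 706.5.
Hole:
Cross-terms: 4, 5, -5, 3  ⇒  Σ = 7
Area = |Σ|/2 = 3.5.
Net area = 706.5 − 3.5 = 703.

703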